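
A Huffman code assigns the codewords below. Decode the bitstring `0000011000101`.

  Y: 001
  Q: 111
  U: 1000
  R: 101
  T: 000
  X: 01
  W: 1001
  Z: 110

Read left to right; each codeword is recognised as soon as it completes (prefix code):
  000→T | 001→Y | 1000→U | 101→R
Decoded message: TYUR

TYUR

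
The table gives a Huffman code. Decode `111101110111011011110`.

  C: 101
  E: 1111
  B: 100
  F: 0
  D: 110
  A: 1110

EFAADEF

Read left to right; each codeword is recognised as soon as it completes (prefix code):
  1111→E | 0→F | 1110→A | 1110→A | 110→D | 1111→E | 0→F
Decoded message: EFAADEF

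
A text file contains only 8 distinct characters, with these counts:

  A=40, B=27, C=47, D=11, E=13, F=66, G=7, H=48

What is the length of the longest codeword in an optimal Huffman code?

Merge the two lowest-weight nodes at each step:
combine G(7), D(11) → 18
combine E(13), 18 → 31
combine B(27), 31 → 58
combine A(40), C(47) → 87
combine H(48), 58 → 106
combine F(66), 87 → 153
combine 106, 153 → 259
The first pair merged (G, D) ends up deepest, at depth 5.

5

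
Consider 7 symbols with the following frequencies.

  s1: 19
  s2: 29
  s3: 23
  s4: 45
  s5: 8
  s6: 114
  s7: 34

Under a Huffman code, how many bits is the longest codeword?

Merge the two lowest-weight nodes at each step:
combine s5(8), s1(19) → 27
combine s3(23), 27 → 50
combine s2(29), s7(34) → 63
combine s4(45), 50 → 95
combine 63, 95 → 158
combine s6(114), 158 → 272
The rarest symbols sit at the bottom; the longest codeword is 5 bits.

5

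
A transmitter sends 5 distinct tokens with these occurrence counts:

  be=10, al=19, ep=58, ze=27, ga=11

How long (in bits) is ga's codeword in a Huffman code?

Huffman merges, smallest pair first:
combine be(10), ga(11) → 21
combine al(19), 21 → 40
combine ze(27), 40 → 67
combine ep(58), 67 → 125
ga's leaf is at depth 4, giving a 4-bit codeword.

4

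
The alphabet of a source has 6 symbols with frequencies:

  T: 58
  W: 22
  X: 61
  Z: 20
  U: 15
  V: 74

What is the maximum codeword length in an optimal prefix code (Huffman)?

4

Merge the two lowest-weight nodes at each step:
U(15) + Z(20) → 35
W(22) + 35 → 57
57 + T(58) → 115
X(61) + V(74) → 135
115 + 135 → 250
The rarest symbols sit at the bottom; the longest codeword is 4 bits.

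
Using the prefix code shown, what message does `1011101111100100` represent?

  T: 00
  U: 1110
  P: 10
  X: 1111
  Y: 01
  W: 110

Read left to right; each codeword is recognised as soon as it completes (prefix code):
  10→P | 1110→U | 1111→X | 10→P | 01→Y | 00→T
Decoded message: PUXPYT

PUXPYT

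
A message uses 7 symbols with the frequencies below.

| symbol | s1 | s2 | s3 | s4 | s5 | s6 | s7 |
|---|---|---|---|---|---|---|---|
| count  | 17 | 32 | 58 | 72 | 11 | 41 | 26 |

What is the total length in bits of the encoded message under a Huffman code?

Build the Huffman tree bottom-up:
merge s5(11) and s1(17): 28
merge s7(26) and 28: 54
merge s2(32) and s6(41): 73
merge 54 and s3(58): 112
merge s4(72) and 73: 145
merge 112 and 145: 257
The encoded length is the sum of every internal node's weight: 28 + 54 + 73 + 112 + 145 + 257 = 669 bits.

669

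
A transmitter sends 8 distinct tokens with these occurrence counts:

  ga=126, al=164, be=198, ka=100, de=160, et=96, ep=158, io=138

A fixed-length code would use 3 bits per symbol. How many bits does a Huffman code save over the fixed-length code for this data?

2

Fixed-length: 3 bits × 1140 symbols = 3420 bits.
Huffman merges:
merge et(96) and ka(100): 196
merge ga(126) and io(138): 264
merge ep(158) and de(160): 318
merge al(164) and 196: 360
merge be(198) and 264: 462
merge 318 and 360: 678
merge 462 and 678: 1140
Huffman total = 196 + 264 + 318 + 360 + 462 + 678 + 1140 = 3418 bits.
Saving = 3420 − 3418 = 2 bits.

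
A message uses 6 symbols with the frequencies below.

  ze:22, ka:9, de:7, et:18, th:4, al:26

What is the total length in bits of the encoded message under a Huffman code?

203

Build the Huffman tree bottom-up:
merge th(4) and de(7): 11
merge ka(9) and 11: 20
merge et(18) and 20: 38
merge ze(22) and al(26): 48
merge 38 and 48: 86
Each symbol's bit-cost is frequency × depth; summing gives 203 bits (equivalently 11 + 20 + 38 + 48 + 86).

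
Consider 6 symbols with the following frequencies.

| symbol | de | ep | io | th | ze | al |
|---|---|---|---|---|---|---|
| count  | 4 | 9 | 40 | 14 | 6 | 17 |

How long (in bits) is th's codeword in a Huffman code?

Repeatedly merge the two smallest:
de(4) + ze(6) → 10
ep(9) + 10 → 19
th(14) + al(17) → 31
19 + 31 → 50
io(40) + 50 → 90
th's leaf is at depth 3, giving a 3-bit codeword.

3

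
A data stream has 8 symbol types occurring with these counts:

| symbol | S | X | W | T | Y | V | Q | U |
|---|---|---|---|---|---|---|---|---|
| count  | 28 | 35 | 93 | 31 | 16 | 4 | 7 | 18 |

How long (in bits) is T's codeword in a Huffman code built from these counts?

Build the tree from the bottom:
V(4) + Q(7) → 11
11 + Y(16) → 27
U(18) + 27 → 45
S(28) + T(31) → 59
X(35) + 45 → 80
59 + 80 → 139
W(93) + 139 → 232
T sits 3 levels below the root, so its codeword is 3 bits.

3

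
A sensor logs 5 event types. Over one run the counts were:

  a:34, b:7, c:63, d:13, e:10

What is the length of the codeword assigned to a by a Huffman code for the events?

2

Build the tree from the bottom:
b(7) + e(10) → 17
d(13) + 17 → 30
30 + a(34) → 64
c(63) + 64 → 127
The subtree containing a is merged 2 times, so code length = 2.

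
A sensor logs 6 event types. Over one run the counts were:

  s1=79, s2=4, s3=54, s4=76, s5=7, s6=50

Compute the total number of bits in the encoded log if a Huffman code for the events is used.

612

Greedily combine the two least-frequent nodes:
merge s2(4) and s5(7): 11
merge 11 and s6(50): 61
merge s3(54) and 61: 115
merge s4(76) and s1(79): 155
merge 115 and 155: 270
Each symbol's bit-cost is frequency × depth; summing gives 612 bits (equivalently 11 + 61 + 115 + 155 + 270).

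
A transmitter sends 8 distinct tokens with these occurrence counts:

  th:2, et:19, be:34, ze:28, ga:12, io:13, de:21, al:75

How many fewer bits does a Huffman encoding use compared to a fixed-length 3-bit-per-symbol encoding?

Fixed-length: 3 bits × 204 symbols = 612 bits.
Huffman merges:
th(2) + ga(12) → 14
io(13) + 14 → 27
et(19) + de(21) → 40
27 + ze(28) → 55
be(34) + 40 → 74
55 + 74 → 129
al(75) + 129 → 204
Huffman total = 14 + 27 + 40 + 55 + 74 + 129 + 204 = 543 bits.
Saving = 612 − 543 = 69 bits.

69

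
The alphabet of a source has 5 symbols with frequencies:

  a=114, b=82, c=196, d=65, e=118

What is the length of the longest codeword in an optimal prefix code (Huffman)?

3

Merge the two lowest-weight nodes at each step:
combine d(65), b(82) → 147
combine a(114), e(118) → 232
combine 147, c(196) → 343
combine 232, 343 → 575
The rarest symbols sit at the bottom; the longest codeword is 3 bits.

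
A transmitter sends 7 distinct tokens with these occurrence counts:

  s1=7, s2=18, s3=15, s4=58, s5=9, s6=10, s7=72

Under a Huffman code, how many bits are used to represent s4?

2

Huffman merges, smallest pair first:
merge s1(7) and s5(9): 16
merge s6(10) and s3(15): 25
merge 16 and s2(18): 34
merge 25 and 34: 59
merge s4(58) and 59: 117
merge s7(72) and 117: 189
s4 sits 2 levels below the root, so its codeword is 2 bits.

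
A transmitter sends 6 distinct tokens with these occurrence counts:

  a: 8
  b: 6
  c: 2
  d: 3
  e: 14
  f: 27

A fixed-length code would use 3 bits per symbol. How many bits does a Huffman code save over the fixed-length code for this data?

Fixed-length: 3 bits × 60 symbols = 180 bits.
Huffman merges:
combine c(2), d(3) → 5
combine 5, b(6) → 11
combine a(8), 11 → 19
combine e(14), 19 → 33
combine f(27), 33 → 60
Huffman total = 5 + 11 + 19 + 33 + 60 = 128 bits.
Saving = 180 − 128 = 52 bits.

52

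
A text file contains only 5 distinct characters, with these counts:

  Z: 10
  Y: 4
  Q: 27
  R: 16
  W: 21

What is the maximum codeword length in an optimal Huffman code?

Merge the two lowest-weight nodes at each step:
merge Y(4) and Z(10): 14
merge 14 and R(16): 30
merge W(21) and Q(27): 48
merge 30 and 48: 78
The first pair merged (Y, Z) ends up deepest, at depth 3.

3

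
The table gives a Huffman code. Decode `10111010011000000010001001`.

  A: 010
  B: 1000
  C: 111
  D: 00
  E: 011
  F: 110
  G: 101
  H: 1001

Read left to right; each codeword is recognised as soon as it completes (prefix code):
  101→G | 110→F | 1001→H | 1000→B | 00→D | 00→D | 1000→B | 1001→H
Decoded message: GFHBDDBH

GFHBDDBH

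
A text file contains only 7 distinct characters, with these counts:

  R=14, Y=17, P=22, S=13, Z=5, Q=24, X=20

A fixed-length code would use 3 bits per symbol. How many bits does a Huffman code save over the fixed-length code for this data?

28

Fixed-length: 3 bits × 115 symbols = 345 bits.
Huffman merges:
Z(5) + S(13) → 18
R(14) + Y(17) → 31
18 + X(20) → 38
P(22) + Q(24) → 46
31 + 38 → 69
46 + 69 → 115
Huffman total = 18 + 31 + 38 + 46 + 69 + 115 = 317 bits.
Saving = 345 − 317 = 28 bits.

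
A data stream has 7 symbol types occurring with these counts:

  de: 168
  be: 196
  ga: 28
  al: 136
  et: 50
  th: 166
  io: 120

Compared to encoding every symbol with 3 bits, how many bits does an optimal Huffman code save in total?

Fixed-length: 3 bits × 864 symbols = 2592 bits.
Huffman merges:
combine ga(28), et(50) → 78
combine 78, io(120) → 198
combine al(136), th(166) → 302
combine de(168), be(196) → 364
combine 198, 302 → 500
combine 364, 500 → 864
Huffman total = 78 + 198 + 302 + 364 + 500 + 864 = 2306 bits.
Saving = 2592 − 2306 = 286 bits.

286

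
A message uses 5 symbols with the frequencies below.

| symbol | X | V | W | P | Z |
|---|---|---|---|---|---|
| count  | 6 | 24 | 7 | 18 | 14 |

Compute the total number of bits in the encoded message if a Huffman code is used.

151

Merge the two smallest weights repeatedly:
X(6) + W(7) → 13
13 + Z(14) → 27
P(18) + V(24) → 42
27 + 42 → 69
The encoded length is the sum of every internal node's weight: 13 + 27 + 42 + 69 = 151 bits.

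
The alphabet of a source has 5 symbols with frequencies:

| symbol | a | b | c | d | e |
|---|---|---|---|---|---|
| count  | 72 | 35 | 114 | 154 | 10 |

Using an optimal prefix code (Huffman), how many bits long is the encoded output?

Build the Huffman tree bottom-up:
combine e(10), b(35) → 45
combine 45, a(72) → 117
combine c(114), 117 → 231
combine d(154), 231 → 385
Each symbol's bit-cost is frequency × depth; summing gives 778 bits (equivalently 45 + 117 + 231 + 385).

778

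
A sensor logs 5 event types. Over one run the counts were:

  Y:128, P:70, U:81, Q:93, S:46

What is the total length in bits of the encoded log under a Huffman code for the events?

Greedily combine the two least-frequent nodes:
combine S(46), P(70) → 116
combine U(81), Q(93) → 174
combine 116, Y(128) → 244
combine 174, 244 → 418
The encoded length is the sum of every internal node's weight: 116 + 174 + 244 + 418 = 952 bits.

952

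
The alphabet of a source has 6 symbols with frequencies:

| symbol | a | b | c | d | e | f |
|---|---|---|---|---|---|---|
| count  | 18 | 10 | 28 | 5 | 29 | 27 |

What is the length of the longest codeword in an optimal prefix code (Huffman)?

4

Merge the two lowest-weight nodes at each step:
combine d(5), b(10) → 15
combine 15, a(18) → 33
combine f(27), c(28) → 55
combine e(29), 33 → 62
combine 55, 62 → 117
Maximum depth reached is 4.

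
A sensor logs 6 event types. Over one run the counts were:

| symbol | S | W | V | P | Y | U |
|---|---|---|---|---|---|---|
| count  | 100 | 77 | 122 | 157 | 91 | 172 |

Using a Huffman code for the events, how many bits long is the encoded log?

Greedily combine the two least-frequent nodes:
merge W(77) and Y(91): 168
merge S(100) and V(122): 222
merge P(157) and 168: 325
merge U(172) and 222: 394
merge 325 and 394: 719
Total encoded bits = sum of merged weights = 168 + 222 + 325 + 394 + 719 = 1828.

1828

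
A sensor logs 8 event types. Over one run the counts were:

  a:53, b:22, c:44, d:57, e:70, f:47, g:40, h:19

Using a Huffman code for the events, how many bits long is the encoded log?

Build the Huffman tree bottom-up:
h(19) + b(22) → 41
g(40) + 41 → 81
c(44) + f(47) → 91
a(53) + d(57) → 110
e(70) + 81 → 151
91 + 110 → 201
151 + 201 → 352
Each symbol's bit-cost is frequency × depth; summing gives 1027 bits (equivalently 41 + 81 + 91 + 110 + 151 + 201 + 352).

1027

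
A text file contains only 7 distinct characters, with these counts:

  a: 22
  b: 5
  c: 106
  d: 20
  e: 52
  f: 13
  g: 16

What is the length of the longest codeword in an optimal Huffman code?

Merge the two lowest-weight nodes at each step:
combine b(5), f(13) → 18
combine g(16), 18 → 34
combine d(20), a(22) → 42
combine 34, 42 → 76
combine e(52), 76 → 128
combine c(106), 128 → 234
Maximum depth reached is 5.

5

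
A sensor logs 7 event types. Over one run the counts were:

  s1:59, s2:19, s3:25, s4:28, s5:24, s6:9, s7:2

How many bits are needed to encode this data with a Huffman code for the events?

Build the Huffman tree bottom-up:
s7(2) + s6(9) → 11
11 + s2(19) → 30
s5(24) + s3(25) → 49
s4(28) + 30 → 58
49 + 58 → 107
s1(59) + 107 → 166
The encoded length is the sum of every internal node's weight: 11 + 30 + 49 + 58 + 107 + 166 = 421 bits.

421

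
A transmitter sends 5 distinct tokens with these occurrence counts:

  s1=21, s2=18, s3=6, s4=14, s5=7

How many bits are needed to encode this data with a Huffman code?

Build the Huffman tree bottom-up:
merge s3(6) and s5(7): 13
merge 13 and s4(14): 27
merge s2(18) and s1(21): 39
merge 27 and 39: 66
Total encoded bits = sum of merged weights = 13 + 27 + 39 + 66 = 145.

145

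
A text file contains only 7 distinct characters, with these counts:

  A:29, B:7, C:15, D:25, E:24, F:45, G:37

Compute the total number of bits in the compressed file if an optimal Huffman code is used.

Merge the two smallest weights repeatedly:
B(7) + C(15) → 22
22 + E(24) → 46
D(25) + A(29) → 54
G(37) + F(45) → 82
46 + 54 → 100
82 + 100 → 182
The encoded length is the sum of every internal node's weight: 22 + 46 + 54 + 82 + 100 + 182 = 486 bits.

486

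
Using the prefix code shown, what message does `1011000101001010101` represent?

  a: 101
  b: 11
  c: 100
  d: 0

Read left to right; each codeword is recognised as soon as it completes (prefix code):
  101→a | 100→c | 0→d | 101→a | 0→d | 0→d | 101→a | 0→d | 101→a
Decoded message: acdaddada

acdaddada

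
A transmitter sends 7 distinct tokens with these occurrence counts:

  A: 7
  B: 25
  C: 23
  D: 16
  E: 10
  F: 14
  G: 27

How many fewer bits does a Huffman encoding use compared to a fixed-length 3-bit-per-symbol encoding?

Fixed-length: 3 bits × 122 symbols = 366 bits.
Huffman merges:
A(7) + E(10) → 17
F(14) + D(16) → 30
17 + C(23) → 40
B(25) + G(27) → 52
30 + 40 → 70
52 + 70 → 122
Huffman total = 17 + 30 + 40 + 52 + 70 + 122 = 331 bits.
Saving = 366 − 331 = 35 bits.

35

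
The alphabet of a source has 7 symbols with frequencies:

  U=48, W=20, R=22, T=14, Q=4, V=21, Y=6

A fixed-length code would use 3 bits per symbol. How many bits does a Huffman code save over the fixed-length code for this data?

Fixed-length: 3 bits × 135 symbols = 405 bits.
Huffman merges:
Q(4) + Y(6) → 10
10 + T(14) → 24
W(20) + V(21) → 41
R(22) + 24 → 46
41 + 46 → 87
U(48) + 87 → 135
Huffman total = 10 + 24 + 41 + 46 + 87 + 135 = 343 bits.
Saving = 405 − 343 = 62 bits.

62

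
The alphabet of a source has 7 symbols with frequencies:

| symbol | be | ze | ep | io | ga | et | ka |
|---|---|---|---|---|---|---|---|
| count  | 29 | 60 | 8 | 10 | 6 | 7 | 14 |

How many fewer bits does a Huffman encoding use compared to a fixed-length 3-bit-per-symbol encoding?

Fixed-length: 3 bits × 134 symbols = 402 bits.
Huffman merges:
merge ga(6) and et(7): 13
merge ep(8) and io(10): 18
merge 13 and ka(14): 27
merge 18 and 27: 45
merge be(29) and 45: 74
merge ze(60) and 74: 134
Huffman total = 13 + 18 + 27 + 45 + 74 + 134 = 311 bits.
Saving = 402 − 311 = 91 bits.

91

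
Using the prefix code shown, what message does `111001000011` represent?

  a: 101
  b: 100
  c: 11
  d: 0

cbbddc

Read left to right; each codeword is recognised as soon as it completes (prefix code):
  11→c | 100→b | 100→b | 0→d | 0→d | 11→c
Decoded message: cbbddc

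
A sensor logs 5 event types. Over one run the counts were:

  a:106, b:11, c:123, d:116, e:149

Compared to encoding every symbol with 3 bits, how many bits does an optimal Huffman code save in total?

Fixed-length: 3 bits × 505 symbols = 1515 bits.
Huffman merges:
combine b(11), a(106) → 117
combine d(116), 117 → 233
combine c(123), e(149) → 272
combine 233, 272 → 505
Huffman total = 117 + 233 + 272 + 505 = 1127 bits.
Saving = 1515 − 1127 = 388 bits.

388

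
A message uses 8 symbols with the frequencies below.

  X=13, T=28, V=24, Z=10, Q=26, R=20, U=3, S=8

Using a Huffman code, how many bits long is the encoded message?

Build the Huffman tree bottom-up:
merge U(3) and S(8): 11
merge Z(10) and 11: 21
merge X(13) and R(20): 33
merge 21 and V(24): 45
merge Q(26) and T(28): 54
merge 33 and 45: 78
merge 54 and 78: 132
The encoded length is the sum of every internal node's weight: 11 + 21 + 33 + 45 + 54 + 78 + 132 = 374 bits.

374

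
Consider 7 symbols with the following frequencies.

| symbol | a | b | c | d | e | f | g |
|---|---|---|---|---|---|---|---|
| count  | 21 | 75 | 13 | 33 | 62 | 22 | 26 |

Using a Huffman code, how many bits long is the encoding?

653

Merge the two smallest weights repeatedly:
merge c(13) and a(21): 34
merge f(22) and g(26): 48
merge d(33) and 34: 67
merge 48 and e(62): 110
merge 67 and b(75): 142
merge 110 and 142: 252
The encoded length is the sum of every internal node's weight: 34 + 48 + 67 + 110 + 142 + 252 = 653 bits.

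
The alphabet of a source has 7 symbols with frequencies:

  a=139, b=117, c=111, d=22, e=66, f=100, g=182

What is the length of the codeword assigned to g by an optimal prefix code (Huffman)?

2

Huffman merges, smallest pair first:
combine d(22), e(66) → 88
combine 88, f(100) → 188
combine c(111), b(117) → 228
combine a(139), g(182) → 321
combine 188, 228 → 416
combine 321, 416 → 737
The subtree containing g is merged 2 times, so code length = 2.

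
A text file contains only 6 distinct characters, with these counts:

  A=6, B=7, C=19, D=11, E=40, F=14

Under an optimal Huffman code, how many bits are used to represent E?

Huffman merges, smallest pair first:
A(6) + B(7) → 13
D(11) + 13 → 24
F(14) + C(19) → 33
24 + 33 → 57
E(40) + 57 → 97
E sits one level below the root: a 1-bit codeword.

1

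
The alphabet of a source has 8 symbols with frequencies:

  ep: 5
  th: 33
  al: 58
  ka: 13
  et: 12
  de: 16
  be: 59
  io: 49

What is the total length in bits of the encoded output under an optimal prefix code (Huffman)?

Merge the two smallest weights repeatedly:
combine ep(5), et(12) → 17
combine ka(13), de(16) → 29
combine 17, 29 → 46
combine th(33), 46 → 79
combine io(49), al(58) → 107
combine be(59), 79 → 138
combine 107, 138 → 245
Each symbol's bit-cost is frequency × depth; summing gives 661 bits (equivalently 17 + 29 + 46 + 79 + 107 + 138 + 245).

661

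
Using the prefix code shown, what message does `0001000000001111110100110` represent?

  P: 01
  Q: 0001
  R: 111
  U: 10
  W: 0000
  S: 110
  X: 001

QWWRRPXU

Read left to right; each codeword is recognised as soon as it completes (prefix code):
  0001→Q | 0000→W | 0000→W | 111→R | 111→R | 01→P | 001→X | 10→U
Decoded message: QWWRRPXU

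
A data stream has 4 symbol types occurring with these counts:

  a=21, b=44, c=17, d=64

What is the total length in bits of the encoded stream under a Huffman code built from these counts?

Greedily combine the two least-frequent nodes:
c(17) + a(21) → 38
38 + b(44) → 82
d(64) + 82 → 146
Each symbol's bit-cost is frequency × depth; summing gives 266 bits (equivalently 38 + 82 + 146).

266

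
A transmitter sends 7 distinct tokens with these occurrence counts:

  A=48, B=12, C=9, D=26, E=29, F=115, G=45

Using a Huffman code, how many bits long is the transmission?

690

Merge the two smallest weights repeatedly:
merge C(9) and B(12): 21
merge 21 and D(26): 47
merge E(29) and G(45): 74
merge 47 and A(48): 95
merge 74 and 95: 169
merge F(115) and 169: 284
Total encoded bits = sum of merged weights = 21 + 47 + 74 + 95 + 169 + 284 = 690.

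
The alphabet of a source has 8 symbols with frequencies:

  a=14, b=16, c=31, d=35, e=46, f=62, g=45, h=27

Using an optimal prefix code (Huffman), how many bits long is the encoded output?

Merge the two smallest weights repeatedly:
combine a(14), b(16) → 30
combine h(27), 30 → 57
combine c(31), d(35) → 66
combine g(45), e(46) → 91
combine 57, f(62) → 119
combine 66, 91 → 157
combine 119, 157 → 276
Total encoded bits = sum of merged weights = 30 + 57 + 66 + 91 + 119 + 157 + 276 = 796.

796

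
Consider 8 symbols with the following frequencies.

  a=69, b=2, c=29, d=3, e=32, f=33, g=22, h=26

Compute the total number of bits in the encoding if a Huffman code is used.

Merge the two smallest weights repeatedly:
merge b(2) and d(3): 5
merge 5 and g(22): 27
merge h(26) and 27: 53
merge c(29) and e(32): 61
merge f(33) and 53: 86
merge 61 and a(69): 130
merge 86 and 130: 216
Each symbol's bit-cost is frequency × depth; summing gives 578 bits (equivalently 5 + 27 + 53 + 61 + 86 + 130 + 216).

578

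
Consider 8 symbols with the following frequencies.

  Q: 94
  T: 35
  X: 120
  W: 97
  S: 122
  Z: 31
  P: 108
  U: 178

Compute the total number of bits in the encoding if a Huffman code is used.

2243

Merge the two smallest weights repeatedly:
merge Z(31) and T(35): 66
merge 66 and Q(94): 160
merge W(97) and P(108): 205
merge X(120) and S(122): 242
merge 160 and U(178): 338
merge 205 and 242: 447
merge 338 and 447: 785
The encoded length is the sum of every internal node's weight: 66 + 160 + 205 + 242 + 338 + 447 + 785 = 2243 bits.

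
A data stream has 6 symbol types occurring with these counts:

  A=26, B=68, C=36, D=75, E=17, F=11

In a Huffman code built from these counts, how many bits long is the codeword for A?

3

Huffman merges, smallest pair first:
combine F(11), E(17) → 28
combine A(26), 28 → 54
combine C(36), 54 → 90
combine B(68), D(75) → 143
combine 90, 143 → 233
A sits 3 levels below the root, so its codeword is 3 bits.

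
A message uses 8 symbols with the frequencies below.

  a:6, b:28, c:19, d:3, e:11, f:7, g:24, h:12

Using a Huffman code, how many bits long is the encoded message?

Build the Huffman tree bottom-up:
combine d(3), a(6) → 9
combine f(7), 9 → 16
combine e(11), h(12) → 23
combine 16, c(19) → 35
combine 23, g(24) → 47
combine b(28), 35 → 63
combine 47, 63 → 110
Total encoded bits = sum of merged weights = 9 + 16 + 23 + 35 + 47 + 63 + 110 = 303.

303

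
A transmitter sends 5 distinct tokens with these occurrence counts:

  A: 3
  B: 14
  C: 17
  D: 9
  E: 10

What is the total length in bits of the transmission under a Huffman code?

Merge the two smallest weights repeatedly:
merge A(3) and D(9): 12
merge E(10) and 12: 22
merge B(14) and C(17): 31
merge 22 and 31: 53
Total encoded bits = sum of merged weights = 12 + 22 + 31 + 53 = 118.

118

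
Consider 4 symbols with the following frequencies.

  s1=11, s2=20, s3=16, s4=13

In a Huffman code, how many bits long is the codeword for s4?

Repeatedly merge the two smallest:
s1(11) + s4(13) → 24
s3(16) + s2(20) → 36
24 + 36 → 60
s4 sits 2 levels below the root, so its codeword is 2 bits.

2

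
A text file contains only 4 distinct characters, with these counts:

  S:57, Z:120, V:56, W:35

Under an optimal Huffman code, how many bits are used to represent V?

3

Repeatedly merge the two smallest:
merge W(35) and V(56): 91
merge S(57) and 91: 148
merge Z(120) and 148: 268
V sits 3 levels below the root, so its codeword is 3 bits.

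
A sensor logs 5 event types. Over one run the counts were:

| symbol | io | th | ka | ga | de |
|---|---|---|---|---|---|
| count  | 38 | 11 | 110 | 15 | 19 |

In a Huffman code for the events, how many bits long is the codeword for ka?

Build the tree from the bottom:
merge th(11) and ga(15): 26
merge de(19) and 26: 45
merge io(38) and 45: 83
merge 83 and ka(110): 193
ka sits one level below the root: a 1-bit codeword.

1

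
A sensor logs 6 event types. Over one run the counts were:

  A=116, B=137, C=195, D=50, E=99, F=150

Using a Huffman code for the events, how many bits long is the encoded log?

Build the Huffman tree bottom-up:
merge D(50) and E(99): 149
merge A(116) and B(137): 253
merge 149 and F(150): 299
merge C(195) and 253: 448
merge 299 and 448: 747
Total encoded bits = sum of merged weights = 149 + 253 + 299 + 448 + 747 = 1896.

1896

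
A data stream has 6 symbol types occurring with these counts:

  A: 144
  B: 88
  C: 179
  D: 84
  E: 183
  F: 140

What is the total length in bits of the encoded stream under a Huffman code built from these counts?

Merge the two smallest weights repeatedly:
combine D(84), B(88) → 172
combine F(140), A(144) → 284
combine 172, C(179) → 351
combine E(183), 284 → 467
combine 351, 467 → 818
Each symbol's bit-cost is frequency × depth; summing gives 2092 bits (equivalently 172 + 284 + 351 + 467 + 818).

2092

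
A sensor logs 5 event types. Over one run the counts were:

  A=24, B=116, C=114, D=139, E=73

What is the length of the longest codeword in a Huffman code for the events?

3

Merge the two lowest-weight nodes at each step:
combine A(24), E(73) → 97
combine 97, C(114) → 211
combine B(116), D(139) → 255
combine 211, 255 → 466
The rarest symbols sit at the bottom; the longest codeword is 3 bits.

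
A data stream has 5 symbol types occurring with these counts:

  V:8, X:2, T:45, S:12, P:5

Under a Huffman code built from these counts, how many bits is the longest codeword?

4

Merge the two lowest-weight nodes at each step:
merge X(2) and P(5): 7
merge 7 and V(8): 15
merge S(12) and 15: 27
merge 27 and T(45): 72
The first pair merged (X, P) ends up deepest, at depth 4.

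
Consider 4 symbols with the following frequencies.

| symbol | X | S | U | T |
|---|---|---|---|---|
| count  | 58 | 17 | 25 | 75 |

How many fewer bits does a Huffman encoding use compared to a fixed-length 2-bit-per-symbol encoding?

Fixed-length: 2 bits × 175 symbols = 350 bits.
Huffman merges:
merge S(17) and U(25): 42
merge 42 and X(58): 100
merge T(75) and 100: 175
Huffman total = 42 + 100 + 175 = 317 bits.
Saving = 350 − 317 = 33 bits.

33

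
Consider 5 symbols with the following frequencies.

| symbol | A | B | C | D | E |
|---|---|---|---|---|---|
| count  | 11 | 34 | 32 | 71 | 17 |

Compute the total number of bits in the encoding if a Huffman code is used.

Build the Huffman tree bottom-up:
A(11) + E(17) → 28
28 + C(32) → 60
B(34) + 60 → 94
D(71) + 94 → 165
Total encoded bits = sum of merged weights = 28 + 60 + 94 + 165 = 347.

347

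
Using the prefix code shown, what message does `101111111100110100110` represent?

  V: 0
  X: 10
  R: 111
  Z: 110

XRRZVZXVZ

Read left to right; each codeword is recognised as soon as it completes (prefix code):
  10→X | 111→R | 111→R | 110→Z | 0→V | 110→Z | 10→X | 0→V | 110→Z
Decoded message: XRRZVZXVZ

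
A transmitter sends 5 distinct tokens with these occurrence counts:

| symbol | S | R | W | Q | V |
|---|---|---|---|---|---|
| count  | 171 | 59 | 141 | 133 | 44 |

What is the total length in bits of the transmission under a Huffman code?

Greedily combine the two least-frequent nodes:
combine V(44), R(59) → 103
combine 103, Q(133) → 236
combine W(141), S(171) → 312
combine 236, 312 → 548
The encoded length is the sum of every internal node's weight: 103 + 236 + 312 + 548 = 1199 bits.

1199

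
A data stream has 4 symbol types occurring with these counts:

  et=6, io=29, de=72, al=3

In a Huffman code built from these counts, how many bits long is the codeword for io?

2

Huffman merges, smallest pair first:
merge al(3) and et(6): 9
merge 9 and io(29): 38
merge 38 and de(72): 110
The subtree containing io is merged 2 times, so code length = 2.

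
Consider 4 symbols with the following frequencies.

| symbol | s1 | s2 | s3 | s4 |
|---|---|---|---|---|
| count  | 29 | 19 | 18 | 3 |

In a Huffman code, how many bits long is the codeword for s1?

Build the tree from the bottom:
merge s4(3) and s3(18): 21
merge s2(19) and 21: 40
merge s1(29) and 40: 69
s1 sits one level below the root: a 1-bit codeword.

1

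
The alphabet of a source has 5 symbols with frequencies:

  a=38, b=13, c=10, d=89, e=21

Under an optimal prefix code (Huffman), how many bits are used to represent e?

Build the tree from the bottom:
combine c(10), b(13) → 23
combine e(21), 23 → 44
combine a(38), 44 → 82
combine 82, d(89) → 171
e sits 3 levels below the root, so its codeword is 3 bits.

3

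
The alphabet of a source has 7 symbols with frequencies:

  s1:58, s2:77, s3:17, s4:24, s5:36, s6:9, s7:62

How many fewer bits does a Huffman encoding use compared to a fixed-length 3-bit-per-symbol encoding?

Fixed-length: 3 bits × 283 symbols = 849 bits.
Huffman merges:
combine s6(9), s3(17) → 26
combine s4(24), 26 → 50
combine s5(36), 50 → 86
combine s1(58), s7(62) → 120
combine s2(77), 86 → 163
combine 120, 163 → 283
Huffman total = 26 + 50 + 86 + 120 + 163 + 283 = 728 bits.
Saving = 849 − 728 = 121 bits.

121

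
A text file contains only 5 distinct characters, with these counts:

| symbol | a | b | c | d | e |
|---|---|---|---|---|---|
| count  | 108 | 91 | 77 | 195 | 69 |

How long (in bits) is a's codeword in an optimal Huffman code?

2

Huffman merges, smallest pair first:
e(69) + c(77) → 146
b(91) + a(108) → 199
146 + d(195) → 341
199 + 341 → 540
The subtree containing a is merged 2 times, so code length = 2.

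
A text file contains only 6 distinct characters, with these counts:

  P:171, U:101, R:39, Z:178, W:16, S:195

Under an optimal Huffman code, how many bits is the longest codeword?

4

Merge the two lowest-weight nodes at each step:
combine W(16), R(39) → 55
combine 55, U(101) → 156
combine 156, P(171) → 327
combine Z(178), S(195) → 373
combine 327, 373 → 700
Maximum depth reached is 4.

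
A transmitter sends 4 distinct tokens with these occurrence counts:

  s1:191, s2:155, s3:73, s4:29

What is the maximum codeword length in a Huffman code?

Merge the two lowest-weight nodes at each step:
combine s4(29), s3(73) → 102
combine 102, s2(155) → 257
combine s1(191), 257 → 448
The rarest symbols sit at the bottom; the longest codeword is 3 bits.

3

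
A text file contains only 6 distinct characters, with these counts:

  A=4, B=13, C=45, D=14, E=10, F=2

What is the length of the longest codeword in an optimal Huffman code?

Merge the two lowest-weight nodes at each step:
F(2) + A(4) → 6
6 + E(10) → 16
B(13) + D(14) → 27
16 + 27 → 43
43 + C(45) → 88
Maximum depth reached is 4.

4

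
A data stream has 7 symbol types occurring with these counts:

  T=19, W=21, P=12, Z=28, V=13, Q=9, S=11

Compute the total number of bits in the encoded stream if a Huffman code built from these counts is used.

Build the Huffman tree bottom-up:
combine Q(9), S(11) → 20
combine P(12), V(13) → 25
combine T(19), 20 → 39
combine W(21), 25 → 46
combine Z(28), 39 → 67
combine 46, 67 → 113
The encoded length is the sum of every internal node's weight: 20 + 25 + 39 + 46 + 67 + 113 = 310 bits.

310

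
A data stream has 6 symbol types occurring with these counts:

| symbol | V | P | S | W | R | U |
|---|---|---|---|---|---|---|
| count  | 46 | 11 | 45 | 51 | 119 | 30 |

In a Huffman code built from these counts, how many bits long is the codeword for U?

Repeatedly merge the two smallest:
merge P(11) and U(30): 41
merge 41 and S(45): 86
merge V(46) and W(51): 97
merge 86 and 97: 183
merge R(119) and 183: 302
The subtree containing U is merged 4 times, so code length = 4.

4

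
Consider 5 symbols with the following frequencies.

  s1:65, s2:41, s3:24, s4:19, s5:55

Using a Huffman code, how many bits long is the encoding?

Merge the two smallest weights repeatedly:
combine s4(19), s3(24) → 43
combine s2(41), 43 → 84
combine s5(55), s1(65) → 120
combine 84, 120 → 204
Total encoded bits = sum of merged weights = 43 + 84 + 120 + 204 = 451.

451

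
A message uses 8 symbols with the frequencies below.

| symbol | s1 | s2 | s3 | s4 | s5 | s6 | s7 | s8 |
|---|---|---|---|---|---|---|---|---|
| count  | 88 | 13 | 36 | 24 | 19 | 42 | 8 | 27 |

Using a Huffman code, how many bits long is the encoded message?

702

Build the Huffman tree bottom-up:
merge s7(8) and s2(13): 21
merge s5(19) and 21: 40
merge s4(24) and s8(27): 51
merge s3(36) and 40: 76
merge s6(42) and 51: 93
merge 76 and s1(88): 164
merge 93 and 164: 257
The encoded length is the sum of every internal node's weight: 21 + 40 + 51 + 76 + 93 + 164 + 257 = 702 bits.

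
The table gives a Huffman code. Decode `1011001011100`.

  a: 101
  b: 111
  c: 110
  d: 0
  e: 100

Read left to right; each codeword is recognised as soon as it completes (prefix code):
  101→a | 100→e | 101→a | 110→c | 0→d
Decoded message: aeacd

aeacd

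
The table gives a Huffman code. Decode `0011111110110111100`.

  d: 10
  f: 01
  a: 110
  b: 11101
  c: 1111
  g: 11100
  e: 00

ecbdce

Read left to right; each codeword is recognised as soon as it completes (prefix code):
  00→e | 1111→c | 11101→b | 10→d | 1111→c | 00→e
Decoded message: ecbdce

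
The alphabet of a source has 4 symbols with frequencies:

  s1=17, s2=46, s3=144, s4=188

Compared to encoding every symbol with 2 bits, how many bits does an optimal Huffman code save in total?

125

Fixed-length: 2 bits × 395 symbols = 790 bits.
Huffman merges:
combine s1(17), s2(46) → 63
combine 63, s3(144) → 207
combine s4(188), 207 → 395
Huffman total = 63 + 207 + 395 = 665 bits.
Saving = 790 − 665 = 125 bits.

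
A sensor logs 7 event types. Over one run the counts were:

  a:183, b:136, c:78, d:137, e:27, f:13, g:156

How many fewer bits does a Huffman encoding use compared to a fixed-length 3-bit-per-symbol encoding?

Fixed-length: 3 bits × 730 symbols = 2190 bits.
Huffman merges:
merge f(13) and e(27): 40
merge 40 and c(78): 118
merge 118 and b(136): 254
merge d(137) and g(156): 293
merge a(183) and 254: 437
merge 293 and 437: 730
Huffman total = 40 + 118 + 254 + 293 + 437 + 730 = 1872 bits.
Saving = 2190 − 1872 = 318 bits.

318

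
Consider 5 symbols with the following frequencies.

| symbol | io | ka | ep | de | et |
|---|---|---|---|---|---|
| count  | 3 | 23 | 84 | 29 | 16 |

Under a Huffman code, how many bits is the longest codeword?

4

Merge the two lowest-weight nodes at each step:
combine io(3), et(16) → 19
combine 19, ka(23) → 42
combine de(29), 42 → 71
combine 71, ep(84) → 155
The first pair merged (io, et) ends up deepest, at depth 4.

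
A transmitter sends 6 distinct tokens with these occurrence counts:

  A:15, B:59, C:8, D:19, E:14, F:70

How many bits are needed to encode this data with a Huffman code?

Greedily combine the two least-frequent nodes:
combine C(8), E(14) → 22
combine A(15), D(19) → 34
combine 22, 34 → 56
combine 56, B(59) → 115
combine F(70), 115 → 185
Each symbol's bit-cost is frequency × depth; summing gives 412 bits (equivalently 22 + 34 + 56 + 115 + 185).

412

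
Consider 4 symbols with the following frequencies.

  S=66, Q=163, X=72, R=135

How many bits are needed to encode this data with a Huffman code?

847

Build the Huffman tree bottom-up:
merge S(66) and X(72): 138
merge R(135) and 138: 273
merge Q(163) and 273: 436
The encoded length is the sum of every internal node's weight: 138 + 273 + 436 = 847 bits.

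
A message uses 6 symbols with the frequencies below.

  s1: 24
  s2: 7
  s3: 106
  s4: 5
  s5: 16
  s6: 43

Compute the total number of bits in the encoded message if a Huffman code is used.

Greedily combine the two least-frequent nodes:
merge s4(5) and s2(7): 12
merge 12 and s5(16): 28
merge s1(24) and 28: 52
merge s6(43) and 52: 95
merge 95 and s3(106): 201
Each symbol's bit-cost is frequency × depth; summing gives 388 bits (equivalently 12 + 28 + 52 + 95 + 201).

388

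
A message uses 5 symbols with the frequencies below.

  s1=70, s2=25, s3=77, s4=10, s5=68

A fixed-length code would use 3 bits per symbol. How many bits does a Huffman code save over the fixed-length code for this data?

215

Fixed-length: 3 bits × 250 symbols = 750 bits.
Huffman merges:
combine s4(10), s2(25) → 35
combine 35, s5(68) → 103
combine s1(70), s3(77) → 147
combine 103, 147 → 250
Huffman total = 35 + 103 + 147 + 250 = 535 bits.
Saving = 750 − 535 = 215 bits.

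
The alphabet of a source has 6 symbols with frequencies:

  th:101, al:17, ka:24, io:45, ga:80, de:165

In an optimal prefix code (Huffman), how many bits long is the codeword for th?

Build the tree from the bottom:
combine al(17), ka(24) → 41
combine 41, io(45) → 86
combine ga(80), 86 → 166
combine th(101), de(165) → 266
combine 166, 266 → 432
The subtree containing th is merged 2 times, so code length = 2.

2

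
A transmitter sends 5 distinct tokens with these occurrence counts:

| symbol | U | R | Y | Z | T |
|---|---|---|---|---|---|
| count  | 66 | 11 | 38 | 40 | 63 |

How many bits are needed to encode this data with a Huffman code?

485

Greedily combine the two least-frequent nodes:
merge R(11) and Y(38): 49
merge Z(40) and 49: 89
merge T(63) and U(66): 129
merge 89 and 129: 218
The encoded length is the sum of every internal node's weight: 49 + 89 + 129 + 218 = 485 bits.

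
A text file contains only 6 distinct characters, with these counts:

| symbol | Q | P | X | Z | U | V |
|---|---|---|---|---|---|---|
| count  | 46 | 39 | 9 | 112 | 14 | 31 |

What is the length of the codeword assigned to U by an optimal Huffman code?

Build the tree from the bottom:
combine X(9), U(14) → 23
combine 23, V(31) → 54
combine P(39), Q(46) → 85
combine 54, 85 → 139
combine Z(112), 139 → 251
U sits 4 levels below the root, so its codeword is 4 bits.

4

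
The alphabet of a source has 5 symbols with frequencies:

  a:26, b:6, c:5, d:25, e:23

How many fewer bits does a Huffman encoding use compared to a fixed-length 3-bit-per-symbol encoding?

74

Fixed-length: 3 bits × 85 symbols = 255 bits.
Huffman merges:
merge c(5) and b(6): 11
merge 11 and e(23): 34
merge d(25) and a(26): 51
merge 34 and 51: 85
Huffman total = 11 + 34 + 51 + 85 = 181 bits.
Saving = 255 − 181 = 74 bits.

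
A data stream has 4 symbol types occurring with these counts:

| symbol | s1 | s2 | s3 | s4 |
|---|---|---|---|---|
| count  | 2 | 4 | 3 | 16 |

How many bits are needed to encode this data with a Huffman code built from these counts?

Greedily combine the two least-frequent nodes:
s1(2) + s3(3) → 5
s2(4) + 5 → 9
9 + s4(16) → 25
The encoded length is the sum of every internal node's weight: 5 + 9 + 25 = 39 bits.

39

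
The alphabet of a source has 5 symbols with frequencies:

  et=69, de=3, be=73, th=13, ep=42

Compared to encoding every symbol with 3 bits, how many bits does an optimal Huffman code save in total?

199

Fixed-length: 3 bits × 200 symbols = 600 bits.
Huffman merges:
merge de(3) and th(13): 16
merge 16 and ep(42): 58
merge 58 and et(69): 127
merge be(73) and 127: 200
Huffman total = 16 + 58 + 127 + 200 = 401 bits.
Saving = 600 − 401 = 199 bits.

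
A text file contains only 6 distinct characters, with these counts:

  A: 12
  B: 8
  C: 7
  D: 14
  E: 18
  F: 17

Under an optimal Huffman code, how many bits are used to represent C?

3

Build the tree from the bottom:
combine C(7), B(8) → 15
combine A(12), D(14) → 26
combine 15, F(17) → 32
combine E(18), 26 → 44
combine 32, 44 → 76
C sits 3 levels below the root, so its codeword is 3 bits.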